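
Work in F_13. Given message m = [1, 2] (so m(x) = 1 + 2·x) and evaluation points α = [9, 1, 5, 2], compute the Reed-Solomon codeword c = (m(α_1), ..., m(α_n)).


c = [6, 3, 11, 5]

Message polynomial: m(x) = 1 + 2·x (mod 13).
For each evaluation point α_i, compute m(α_i) mod 13:
  α_1 = 9: Horner steps 2 → 6, so m(9) = 6.
  α_2 = 1: Horner steps 2 → 3, so m(1) = 3.
  α_3 = 5: Horner steps 2 → 11, so m(5) = 11.
  α_4 = 2: Horner steps 2 → 5, so m(2) = 5.
Codeword c = [6, 3, 11, 5] ∈ F_13^4.


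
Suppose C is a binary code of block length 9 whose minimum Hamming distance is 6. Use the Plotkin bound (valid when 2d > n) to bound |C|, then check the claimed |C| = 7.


Plotkin bound M ≤ 4; given |C| = 7 > bound (violated).

Check applicability: 2d = 12, n = 9.
2d − n = 3 > 0, so Plotkin applies.
Compute d/(2d−n) = 6/3 ≈ 2.0000.
⌊d/(2d−n)⌋ = 2.
Plotkin bound: M ≤ 2·2 = 4.
Given |C| = 7, check: VIOLATED.
This |C| is above the Plotkin bound, so no binary code with n = 9, d = 6 and 7 codewords exists.


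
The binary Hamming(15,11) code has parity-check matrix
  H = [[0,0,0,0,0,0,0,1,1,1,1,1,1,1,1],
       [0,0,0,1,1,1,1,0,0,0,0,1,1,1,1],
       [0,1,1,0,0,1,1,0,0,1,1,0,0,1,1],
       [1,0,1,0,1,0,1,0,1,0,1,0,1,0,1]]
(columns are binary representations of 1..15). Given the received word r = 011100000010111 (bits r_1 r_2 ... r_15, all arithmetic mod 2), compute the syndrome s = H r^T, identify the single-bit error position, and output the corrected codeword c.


s = (0, 0, 1, 0)^T, error position = 2, corrected codeword c = 001100000010111

Compute s = H r^T mod 2 one row at a time:
  s_1 = 0 + 0 + 0 + 1 + 0 + 1 + 1 + 1 = 4 ≡ 0 (mod 2).
  s_2 = 1 + 0 + 0 + 0 + 0 + 1 + 1 + 1 = 4 ≡ 0 (mod 2).
  s_3 = 1 + 1 + 0 + 0 + 0 + 1 + 1 + 1 = 5 ≡ 1 (mod 2).
  s_4 = 0 + 1 + 0 + 0 + 0 + 1 + 1 + 1 = 4 ≡ 0 (mod 2).
s = (0, 0, 1, 0)^T — this equals column 2 of H (binary 0010), so error is at position 2.
Correct: flip bit 2 of r = 011100000010111 to get c = 001100000010111.


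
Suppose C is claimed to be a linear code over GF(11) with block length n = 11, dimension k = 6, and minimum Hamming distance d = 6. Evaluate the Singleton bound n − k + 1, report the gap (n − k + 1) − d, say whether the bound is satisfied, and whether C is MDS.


Singleton RHS = n − k + 1 = 6, slack = 0, bound satisfied, MDS.

Singleton bound: d ≤ n − k + 1.
Here n = 11, k = 6, so n − k + 1 = 6.
Given d = 6, check d ≤ 6: YES.
Slack = (n − k + 1) − d = 0.
The code is MDS (slack = 0).
Description: the claimed parameters are [11, 6, 6]_11; such a code would be MDS (meets Singleton bound).


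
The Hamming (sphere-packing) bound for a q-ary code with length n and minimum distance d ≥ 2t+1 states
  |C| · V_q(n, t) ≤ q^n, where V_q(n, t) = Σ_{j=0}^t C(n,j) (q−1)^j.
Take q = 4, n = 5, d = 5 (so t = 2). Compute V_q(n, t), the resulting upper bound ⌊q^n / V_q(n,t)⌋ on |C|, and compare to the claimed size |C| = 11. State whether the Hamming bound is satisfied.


V_q(n, t) = 106, q^n = 1024, Hamming bound = 9, |C| = 11 > bound (violated).

Step 1: Compute V_q(n, t) = Σ_{j=0}^2 C(n, j) (q−1)^j.
  j = 0: C(5,0)·(3)^0 = 1·1 = 1.
  j = 1: C(5,1)·(3)^1 = 5·3 = 15.
  j = 2: C(5,2)·(3)^2 = 10·9 = 90.
  V_q(n, t) = 1 + 15 + 90 = 106.
Step 2: q^n = 4^5 = 1024.
Step 3: Hamming bound ⌊q^n / V_q(n,t)⌋ = ⌊1024/106⌋ = 9.
Step 4: Compare |C| = 11 to 9: violated.
The claimed |C| lies above the Hamming bound, so no 4-ary code of length 5 with d ≥ 5 can have 11 codewords.


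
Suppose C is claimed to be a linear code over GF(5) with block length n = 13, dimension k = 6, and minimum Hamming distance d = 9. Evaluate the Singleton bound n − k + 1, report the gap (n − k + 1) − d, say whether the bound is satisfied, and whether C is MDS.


Singleton RHS = n − k + 1 = 8, slack = -1, bound violated (no such code; not MDS).

Singleton bound: d ≤ n − k + 1.
Here n = 13, k = 6, so n − k + 1 = 8.
Given d = 9, check d ≤ 8: NO.
Slack = (n − k + 1) − d = -1.
The slack is negative: d = 9 exceeds n − k + 1 = 8 by 1, so the Singleton bound is violated and no linear [13, 6, 9]_5 code can exist. In particular it is not MDS (MDS requires d = n − k + 1 exactly).
Description: the claimed parameters are [13, 6, 9]_5; such a code would be impossible (violates the Singleton bound).


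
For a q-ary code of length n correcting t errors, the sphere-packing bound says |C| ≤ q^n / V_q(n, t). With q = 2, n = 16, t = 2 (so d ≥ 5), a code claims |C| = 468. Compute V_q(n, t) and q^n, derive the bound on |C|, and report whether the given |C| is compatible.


V_q(n, t) = 137, q^n = 65536, Hamming bound = 478, |C| = 468 ≤ bound (satisfied).

Step 1: Compute V_q(n, t) = Σ_{j=0}^2 C(n, j) (q−1)^j.
  j = 0: C(16,0)·(1)^0 = 1·1 = 1.
  j = 1: C(16,1)·(1)^1 = 16·1 = 16.
  j = 2: C(16,2)·(1)^2 = 120·1 = 120.
  V_q(n, t) = 1 + 16 + 120 = 137.
Step 2: q^n = 2^16 = 65536.
Step 3: Hamming bound ⌊q^n / V_q(n,t)⌋ = ⌊65536/137⌋ = 478.
Step 4: Compare |C| = 468 to 478: satisfied.
The claimed |C| lies below the Hamming bound.


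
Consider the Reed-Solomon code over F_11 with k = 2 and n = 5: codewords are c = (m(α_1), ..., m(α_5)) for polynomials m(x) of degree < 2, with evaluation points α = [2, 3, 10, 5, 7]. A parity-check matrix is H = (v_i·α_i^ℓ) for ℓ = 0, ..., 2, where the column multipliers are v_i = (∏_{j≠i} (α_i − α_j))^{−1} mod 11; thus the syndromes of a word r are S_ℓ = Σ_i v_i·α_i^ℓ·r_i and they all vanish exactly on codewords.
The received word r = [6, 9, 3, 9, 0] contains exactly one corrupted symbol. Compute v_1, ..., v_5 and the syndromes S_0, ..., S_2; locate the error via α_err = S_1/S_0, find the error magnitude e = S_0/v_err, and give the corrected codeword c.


S = (9, 5, 4), error at position 2, error magnitude e = 2, c = [6, 7, 3, 9, 0].

Step 1: column multipliers v_i = (∏_{j≠i}(α_i − α_j))^{−1} mod 11.
  i = 1 (α = 2): (2−3)(2−10)(2−5)(2−7) = (−1)·(−8)·(−3)·(−5) = 120 ≡ 10, so v_1 = 10^{−1} = 10 (mod 11).
  i = 2 (α = 3): (3−2)(3−10)(3−5)(3−7) = 1·(−7)·(−2)·(−4) = −56 ≡ 10, so v_2 = 10^{−1} = 10 (mod 11).
  i = 3 (α = 10): (10−2)(10−3)(10−5)(10−7) = 8·7·5·3 = 840 ≡ 4, so v_3 = 4^{−1} = 3 (mod 11).
  i = 4 (α = 5): (5−2)(5−3)(5−10)(5−7) = 3·2·(−5)·(−2) = 60 ≡ 5, so v_4 = 5^{−1} = 9 (mod 11).
  i = 5 (α = 7): (7−2)(7−3)(7−10)(7−5) = 5·4·(−3)·2 = −120 ≡ 1, so v_5 = 1^{−1} = 1 (mod 11).
  v = [10, 10, 3, 9, 1].
Step 2: syndromes of r = [6, 9, 3, 9, 0] (all sums mod 11).
  S_0 = Σ v_i r_i = 10·6 + 10·9 + 3·3 + 9·9 + 1·0 = 240 ≡ 9.
  S_1 = Σ v_i α_i r_i = 10·2·6 + 10·3·9 + 3·10·3 + 9·5·9 + 1·7·0 = 885 ≡ 5.
  α_i^2 mod 11 = [4, 9, 1, 3, 5].
  S_2 = Σ v_i α_i^2 r_i = 10·4·6 + 10·9·9 + 3·1·3 + 9·3·9 + 1·5·0 = 1302 ≡ 4.
  S = (9, 5, 4) ≠ 0, so r is not a codeword (an error is present).
Step 3: locate the error. For a single error e at position i, S_ℓ = v_i·e·α_i^ℓ, so α_err = S_1/S_0.
  S_0^{−1} = 9^{−1} = 5 (mod 11), so α_err = 5·5 = 25 ≡ 3 = α_2. Error position i = 2.
  Consistency check: S_2/S_1 = 4·9 = 36 ≡ 3 = α_err ✓ (single-error assumption holds).
Step 4: error magnitude e = S_0/v_2 = S_0·∏_{j≠2}(α_2 − α_j) = 9·10 = 90 ≡ 2 (mod 11).
Step 5: correct position 2: c_2 = r_2 − e = 9 − 2 ≡ 7 (mod 11). Hence c = [6, 7, 3, 9, 0].
  Check: interpolating c through the α_i gives m(x) = 4 + 1·x (degree < 2) with m(α_i) = c_i for every i, so c is indeed a codeword.


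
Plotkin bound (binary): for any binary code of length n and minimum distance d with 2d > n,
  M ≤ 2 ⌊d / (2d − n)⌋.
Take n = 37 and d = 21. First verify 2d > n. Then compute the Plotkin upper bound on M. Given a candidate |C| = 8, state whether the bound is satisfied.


Plotkin bound M ≤ 8; given |C| = 8 ≤ bound (satisfied).

Check applicability: 2d = 42, n = 37.
2d − n = 5 > 0, so Plotkin applies.
Compute d/(2d−n) = 21/5 ≈ 4.2000.
⌊d/(2d−n)⌋ = 4.
Plotkin bound: M ≤ 2·4 = 8.
Given |C| = 8, check: satisfied.
This |C| is at the Plotkin bound.


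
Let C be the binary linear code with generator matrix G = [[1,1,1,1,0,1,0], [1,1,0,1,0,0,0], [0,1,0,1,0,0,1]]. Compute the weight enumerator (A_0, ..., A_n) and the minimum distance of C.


Weight distribution: A_0 = 1, A_2 = 2, A_3 = 2, A_4 = 1, A_5 = 2. Minimum distance d = 2.

Enumerate all 2^3 = 8 messages m ∈ F_2^3.
For each, compute codeword c = mG in F_2^7, then tally its weight.
  m = 000 → c = 0000000, weight = 0.
  m = 100 → c = 1111010, weight = 5.
  m = 010 → c = 1101000, weight = 3.
  m = 110 → c = 0010010, weight = 2.
  m = 001 → c = 0101001, weight = 3.
  m = 101 → c = 1010011, weight = 4.
  m = 011 → c = 1000001, weight = 2.
  m = 111 → c = 0111011, weight = 5.
Tally weights:
  weight 0: 1 codewords.
  weight 2: 2 codewords.
  weight 3: 2 codewords.
  weight 4: 1 codewords.
  weight 5: 2 codewords.
Minimum distance d = smallest w > 0 with A_w > 0 = 2.
Sanity: Σ A_w = 8 = 2^3 = 8 ✓.


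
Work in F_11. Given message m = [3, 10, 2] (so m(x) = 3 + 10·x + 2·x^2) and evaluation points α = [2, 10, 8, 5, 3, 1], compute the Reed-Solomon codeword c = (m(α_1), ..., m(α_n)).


c = [9, 6, 2, 4, 7, 4]

Message polynomial: m(x) = 3 + 10·x + 2·x^2 (mod 11).
For each evaluation point α_i, compute m(α_i) mod 11:
  α_1 = 2: Horner steps 2 → 3 → 9, so m(2) = 9.
  α_2 = 10: Horner steps 2 → 8 → 6, so m(10) = 6.
  α_3 = 8: Horner steps 2 → 4 → 2, so m(8) = 2.
  α_4 = 5: Horner steps 2 → 9 → 4, so m(5) = 4.
  α_5 = 3: Horner steps 2 → 5 → 7, so m(3) = 7.
  α_6 = 1: Horner steps 2 → 1 → 4, so m(1) = 4.
Codeword c = [9, 6, 2, 4, 7, 4] ∈ F_11^6.


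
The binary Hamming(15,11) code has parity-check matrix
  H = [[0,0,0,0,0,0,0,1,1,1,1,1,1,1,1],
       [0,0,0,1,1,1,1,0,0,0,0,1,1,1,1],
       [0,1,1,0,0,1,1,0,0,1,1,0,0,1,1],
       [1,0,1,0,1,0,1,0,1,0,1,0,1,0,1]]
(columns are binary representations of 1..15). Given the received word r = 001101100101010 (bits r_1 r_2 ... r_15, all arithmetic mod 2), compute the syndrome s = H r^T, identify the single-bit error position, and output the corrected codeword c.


s = (1, 1, 1, 0)^T, error position = 14, corrected codeword c = 001101100101000

Compute s = H r^T mod 2 one row at a time:
  s_1 = 0 + 0 + 1 + 0 + 1 + 0 + 1 + 0 = 3 ≡ 1 (mod 2).
  s_2 = 1 + 0 + 1 + 1 + 1 + 0 + 1 + 0 = 5 ≡ 1 (mod 2).
  s_3 = 0 + 1 + 1 + 1 + 1 + 0 + 1 + 0 = 5 ≡ 1 (mod 2).
  s_4 = 0 + 1 + 0 + 1 + 0 + 0 + 0 + 0 = 2 ≡ 0 (mod 2).
s = (1, 1, 1, 0)^T — this equals column 14 of H (binary 1110), so error is at position 14.
Correct: flip bit 14 of r = 001101100101010 to get c = 001101100101000.


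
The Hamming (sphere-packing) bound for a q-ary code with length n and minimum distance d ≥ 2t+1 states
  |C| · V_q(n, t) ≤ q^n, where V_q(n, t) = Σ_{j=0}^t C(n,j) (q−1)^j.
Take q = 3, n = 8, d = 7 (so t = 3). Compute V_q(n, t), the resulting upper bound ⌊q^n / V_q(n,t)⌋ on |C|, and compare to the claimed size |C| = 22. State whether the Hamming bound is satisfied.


V_q(n, t) = 577, q^n = 6561, Hamming bound = 11, |C| = 22 > bound (violated).

Step 1: Compute V_q(n, t) = Σ_{j=0}^3 C(n, j) (q−1)^j.
  j = 0: C(8,0)·(2)^0 = 1·1 = 1.
  j = 1: C(8,1)·(2)^1 = 8·2 = 16.
  j = 2: C(8,2)·(2)^2 = 28·4 = 112.
  j = 3: C(8,3)·(2)^3 = 56·8 = 448.
  V_q(n, t) = 1 + 16 + 112 + 448 = 577.
Step 2: q^n = 3^8 = 6561.
Step 3: Hamming bound ⌊q^n / V_q(n,t)⌋ = ⌊6561/577⌋ = 11.
Step 4: Compare |C| = 22 to 11: violated.
The claimed |C| lies above the Hamming bound, so no 3-ary code of length 8 with d ≥ 7 can have 22 codewords.


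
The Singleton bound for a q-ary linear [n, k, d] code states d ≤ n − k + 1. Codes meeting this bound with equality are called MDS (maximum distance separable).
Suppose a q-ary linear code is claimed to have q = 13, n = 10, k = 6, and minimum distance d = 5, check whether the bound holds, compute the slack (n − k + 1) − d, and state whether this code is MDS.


Singleton RHS = n − k + 1 = 5, slack = 0, bound satisfied, MDS.

Singleton bound: d ≤ n − k + 1.
Here n = 10, k = 6, so n − k + 1 = 5.
Given d = 5, check d ≤ 5: YES.
Slack = (n − k + 1) − d = 0.
The code is MDS (slack = 0).
Description: the claimed parameters are [10, 6, 5]_13; such a code would be MDS (meets Singleton bound).


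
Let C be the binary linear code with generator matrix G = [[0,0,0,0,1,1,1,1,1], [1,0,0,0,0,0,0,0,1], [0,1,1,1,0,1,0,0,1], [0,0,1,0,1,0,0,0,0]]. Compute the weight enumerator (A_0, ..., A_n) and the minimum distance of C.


Weight distribution: A_0 = 1, A_2 = 2, A_4 = 2, A_5 = 8, A_6 = 2, A_8 = 1. Minimum distance d = 2.

Enumerate all 2^4 = 16 messages m ∈ F_2^4.
For each, compute codeword c = mG in F_2^9, then tally its weight.
  m = 0000 → c = 000000000, weight = 0.
  m = 1000 → c = 000011111, weight = 5.
  m = 0100 → c = 100000001, weight = 2.
  m = 1100 → c = 100011110, weight = 5.
  m = 0010 → c = 011101001, weight = 5.
  m = 1010 → c = 011110110, weight = 6.
  m = 0110 → c = 111101000, weight = 5.
  m = 1110 → c = 111110111, weight = 8.
  m = 0001 → c = 001010000, weight = 2.
  m = 1001 → c = 001001111, weight = 5.
  m = 0101 → c = 101010001, weight = 4.
  m = 1101 → c = 101001110, weight = 5.
  m = 0011 → c = 010111001, weight = 5.
  m = 1011 → c = 010100110, weight = 4.
  m = 0111 → c = 110111000, weight = 5.
  m = 1111 → c = 110100111, weight = 6.
Tally weights:
  weight 0: 1 codewords.
  weight 2: 2 codewords.
  weight 4: 2 codewords.
  weight 5: 8 codewords.
  weight 6: 2 codewords.
  weight 8: 1 codewords.
Minimum distance d = smallest w > 0 with A_w > 0 = 2.
Sanity: Σ A_w = 16 = 2^4 = 16 ✓.


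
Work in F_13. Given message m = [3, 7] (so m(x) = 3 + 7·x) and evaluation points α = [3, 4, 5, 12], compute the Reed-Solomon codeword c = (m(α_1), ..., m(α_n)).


c = [11, 5, 12, 9]

Message polynomial: m(x) = 3 + 7·x (mod 13).
For each evaluation point α_i, compute m(α_i) mod 13:
  α_1 = 3: Horner steps 7 → 11, so m(3) = 11.
  α_2 = 4: Horner steps 7 → 5, so m(4) = 5.
  α_3 = 5: Horner steps 7 → 12, so m(5) = 12.
  α_4 = 12: Horner steps 7 → 9, so m(12) = 9.
Codeword c = [11, 5, 12, 9] ∈ F_13^4.


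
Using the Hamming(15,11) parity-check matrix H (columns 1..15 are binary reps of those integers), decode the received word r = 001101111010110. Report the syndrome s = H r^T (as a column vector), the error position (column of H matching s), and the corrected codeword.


s = (1, 1, 1, 1)^T, error position = 15, corrected codeword c = 001101111010111

Compute s = H r^T mod 2 one row at a time:
  s_1 = 1 + 1 + 0 + 1 + 0 + 1 + 1 + 0 = 5 ≡ 1 (mod 2).
  s_2 = 1 + 0 + 1 + 1 + 0 + 1 + 1 + 0 = 5 ≡ 1 (mod 2).
  s_3 = 0 + 1 + 1 + 1 + 0 + 1 + 1 + 0 = 5 ≡ 1 (mod 2).
  s_4 = 0 + 1 + 0 + 1 + 1 + 1 + 1 + 0 = 5 ≡ 1 (mod 2).
s = (1, 1, 1, 1)^T — this equals column 15 of H (binary 1111), so error is at position 15.
Correct: flip bit 15 of r = 001101111010110 to get c = 001101111010111.


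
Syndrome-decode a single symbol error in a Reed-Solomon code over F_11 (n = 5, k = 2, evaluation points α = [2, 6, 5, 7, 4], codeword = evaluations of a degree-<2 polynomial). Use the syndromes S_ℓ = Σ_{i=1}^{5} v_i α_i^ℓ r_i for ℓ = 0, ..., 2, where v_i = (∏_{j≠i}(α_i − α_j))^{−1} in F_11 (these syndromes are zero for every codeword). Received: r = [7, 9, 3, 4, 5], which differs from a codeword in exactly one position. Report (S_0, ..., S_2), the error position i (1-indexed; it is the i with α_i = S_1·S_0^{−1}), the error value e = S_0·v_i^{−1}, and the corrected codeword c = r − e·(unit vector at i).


S = (3, 1, 4), error at position 5, error magnitude e = 8, c = [7, 9, 3, 4, 8].

Step 1: column multipliers v_i = (∏_{j≠i}(α_i − α_j))^{−1} mod 11.
  i = 1 (α = 2): (2−6)(2−5)(2−7)(2−4) = (−4)·(−3)·(−5)·(−2) = 120 ≡ 10, so v_1 = 10^{−1} = 10 (mod 11).
  i = 2 (α = 6): (6−2)(6−5)(6−7)(6−4) = 4·1·(−1)·2 = −8 ≡ 3, so v_2 = 3^{−1} = 4 (mod 11).
  i = 3 (α = 5): (5−2)(5−6)(5−7)(5−4) = 3·(−1)·(−2)·1 = 6 ≡ 6, so v_3 = 6^{−1} = 2 (mod 11).
  i = 4 (α = 7): (7−2)(7−6)(7−5)(7−4) = 5·1·2·3 = 30 ≡ 8, so v_4 = 8^{−1} = 7 (mod 11).
  i = 5 (α = 4): (4−2)(4−6)(4−5)(4−7) = 2·(−2)·(−1)·(−3) = −12 ≡ 10, so v_5 = 10^{−1} = 10 (mod 11).
  v = [10, 4, 2, 7, 10].
Step 2: syndromes of r = [7, 9, 3, 4, 5] (all sums mod 11).
  S_0 = Σ v_i r_i = 10·7 + 4·9 + 2·3 + 7·4 + 10·5 = 190 ≡ 3.
  S_1 = Σ v_i α_i r_i = 10·2·7 + 4·6·9 + 2·5·3 + 7·7·4 + 10·4·5 = 782 ≡ 1.
  α_i^2 mod 11 = [4, 3, 3, 5, 5].
  S_2 = Σ v_i α_i^2 r_i = 10·4·7 + 4·3·9 + 2·3·3 + 7·5·4 + 10·5·5 = 796 ≡ 4.
  S = (3, 1, 4) ≠ 0, so r is not a codeword (an error is present).
Step 3: locate the error. For a single error e at position i, S_ℓ = v_i·e·α_i^ℓ, so α_err = S_1/S_0.
  S_0^{−1} = 3^{−1} = 4 (mod 11), so α_err = 1·4 = 4 ≡ 4 = α_5. Error position i = 5.
  Consistency check: S_2/S_1 = 4·1 = 4 ≡ 4 = α_err ✓ (single-error assumption holds).
Step 4: error magnitude e = S_0/v_5 = S_0·∏_{j≠5}(α_5 − α_j) = 3·10 = 30 ≡ 8 (mod 11).
Step 5: correct position 5: c_5 = r_5 − e = 5 − 8 ≡ 8 (mod 11). Hence c = [7, 9, 3, 4, 8].
  Check: interpolating c through the α_i gives m(x) = 6 + 6·x (degree < 2) with m(α_i) = c_i for every i, so c is indeed a codeword.


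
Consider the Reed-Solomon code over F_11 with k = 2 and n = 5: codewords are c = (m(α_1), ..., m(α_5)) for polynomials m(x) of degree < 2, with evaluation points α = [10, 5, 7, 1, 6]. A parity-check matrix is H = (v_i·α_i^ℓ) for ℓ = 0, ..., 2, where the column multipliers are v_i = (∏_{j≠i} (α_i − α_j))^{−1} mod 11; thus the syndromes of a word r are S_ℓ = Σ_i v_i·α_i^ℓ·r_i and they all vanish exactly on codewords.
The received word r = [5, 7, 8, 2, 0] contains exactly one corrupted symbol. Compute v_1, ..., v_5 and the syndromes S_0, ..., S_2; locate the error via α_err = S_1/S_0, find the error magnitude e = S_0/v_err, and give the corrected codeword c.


S = (6, 9, 8), error at position 3, error magnitude e = 4, c = [5, 7, 4, 2, 0].

Step 1: column multipliers v_i = (∏_{j≠i}(α_i − α_j))^{−1} mod 11.
  i = 1 (α = 10): (10−5)(10−7)(10−1)(10−6) = 5·3·9·4 = 540 ≡ 1, so v_1 = 1^{−1} = 1 (mod 11).
  i = 2 (α = 5): (5−10)(5−7)(5−1)(5−6) = (−5)·(−2)·4·(−1) = −40 ≡ 4, so v_2 = 4^{−1} = 3 (mod 11).
  i = 3 (α = 7): (7−10)(7−5)(7−1)(7−6) = (−3)·2·6·1 = −36 ≡ 8, so v_3 = 8^{−1} = 7 (mod 11).
  i = 4 (α = 1): (1−10)(1−5)(1−7)(1−6) = (−9)·(−4)·(−6)·(−5) = 1080 ≡ 2, so v_4 = 2^{−1} = 6 (mod 11).
  i = 5 (α = 6): (6−10)(6−5)(6−7)(6−1) = (−4)·1·(−1)·5 = 20 ≡ 9, so v_5 = 9^{−1} = 5 (mod 11).
  v = [1, 3, 7, 6, 5].
Step 2: syndromes of r = [5, 7, 8, 2, 0] (all sums mod 11).
  S_0 = Σ v_i r_i = 1·5 + 3·7 + 7·8 + 6·2 + 5·0 = 94 ≡ 6.
  S_1 = Σ v_i α_i r_i = 1·10·5 + 3·5·7 + 7·7·8 + 6·1·2 + 5·6·0 = 559 ≡ 9.
  α_i^2 mod 11 = [1, 3, 5, 1, 3].
  S_2 = Σ v_i α_i^2 r_i = 1·1·5 + 3·3·7 + 7·5·8 + 6·1·2 + 5·3·0 = 360 ≡ 8.
  S = (6, 9, 8) ≠ 0, so r is not a codeword (an error is present).
Step 3: locate the error. For a single error e at position i, S_ℓ = v_i·e·α_i^ℓ, so α_err = S_1/S_0.
  S_0^{−1} = 6^{−1} = 2 (mod 11), so α_err = 9·2 = 18 ≡ 7 = α_3. Error position i = 3.
  Consistency check: S_2/S_1 = 8·5 = 40 ≡ 7 = α_err ✓ (single-error assumption holds).
Step 4: error magnitude e = S_0/v_3 = S_0·∏_{j≠3}(α_3 − α_j) = 6·8 = 48 ≡ 4 (mod 11).
Step 5: correct position 3: c_3 = r_3 − e = 8 − 4 ≡ 4 (mod 11). Hence c = [5, 7, 4, 2, 0].
  Check: interpolating c through the α_i gives m(x) = 9 + 4·x (degree < 2) with m(α_i) = c_i for every i, so c is indeed a codeword.


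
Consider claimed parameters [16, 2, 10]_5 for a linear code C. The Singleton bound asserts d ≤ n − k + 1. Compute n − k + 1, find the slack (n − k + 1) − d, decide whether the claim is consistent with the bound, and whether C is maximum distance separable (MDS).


Singleton RHS = n − k + 1 = 15, slack = 5, bound satisfied, not MDS.

Singleton bound: d ≤ n − k + 1.
Here n = 16, k = 2, so n − k + 1 = 15.
Given d = 10, check d ≤ 15: YES.
Slack = (n − k + 1) − d = 5.
The code is NOT MDS (slack = 5 > 0).
Description: the claimed parameters are [16, 2, 10]_5; such a code would be non-MDS.


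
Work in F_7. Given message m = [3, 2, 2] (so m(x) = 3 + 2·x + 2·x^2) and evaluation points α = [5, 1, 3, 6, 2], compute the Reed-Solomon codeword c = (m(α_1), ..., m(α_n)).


c = [0, 0, 6, 3, 1]

Message polynomial: m(x) = 3 + 2·x + 2·x^2 (mod 7).
For each evaluation point α_i, compute m(α_i) mod 7:
  α_1 = 5: Horner steps 2 → 5 → 0, so m(5) = 0.
  α_2 = 1: Horner steps 2 → 4 → 0, so m(1) = 0.
  α_3 = 3: Horner steps 2 → 1 → 6, so m(3) = 6.
  α_4 = 6: Horner steps 2 → 0 → 3, so m(6) = 3.
  α_5 = 2: Horner steps 2 → 6 → 1, so m(2) = 1.
Codeword c = [0, 0, 6, 3, 1] ∈ F_7^5.


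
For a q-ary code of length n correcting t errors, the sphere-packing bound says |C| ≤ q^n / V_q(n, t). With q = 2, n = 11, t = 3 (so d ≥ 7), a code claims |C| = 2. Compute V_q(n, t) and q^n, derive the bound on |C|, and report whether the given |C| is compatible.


V_q(n, t) = 232, q^n = 2048, Hamming bound = 8, |C| = 2 ≤ bound (satisfied).

Step 1: Compute V_q(n, t) = Σ_{j=0}^3 C(n, j) (q−1)^j.
  j = 0: C(11,0)·(1)^0 = 1·1 = 1.
  j = 1: C(11,1)·(1)^1 = 11·1 = 11.
  j = 2: C(11,2)·(1)^2 = 55·1 = 55.
  j = 3: C(11,3)·(1)^3 = 165·1 = 165.
  V_q(n, t) = 1 + 11 + 55 + 165 = 232.
Step 2: q^n = 2^11 = 2048.
Step 3: Hamming bound ⌊q^n / V_q(n,t)⌋ = ⌊2048/232⌋ = 8.
Step 4: Compare |C| = 2 to 8: satisfied.
The claimed |C| lies below the Hamming bound.


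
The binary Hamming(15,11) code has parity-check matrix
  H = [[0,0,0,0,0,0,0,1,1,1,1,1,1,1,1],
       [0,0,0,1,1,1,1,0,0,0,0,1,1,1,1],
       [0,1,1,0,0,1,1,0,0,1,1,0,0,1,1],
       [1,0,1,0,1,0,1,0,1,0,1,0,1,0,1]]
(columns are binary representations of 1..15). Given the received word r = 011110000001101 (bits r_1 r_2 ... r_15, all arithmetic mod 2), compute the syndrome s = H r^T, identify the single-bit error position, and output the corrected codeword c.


s = (1, 1, 1, 0)^T, error position = 14, corrected codeword c = 011110000001111

Compute s = H r^T mod 2 one row at a time:
  s_1 = 0 + 0 + 0 + 0 + 1 + 1 + 0 + 1 = 3 ≡ 1 (mod 2).
  s_2 = 1 + 1 + 0 + 0 + 1 + 1 + 0 + 1 = 5 ≡ 1 (mod 2).
  s_3 = 1 + 1 + 0 + 0 + 0 + 0 + 0 + 1 = 3 ≡ 1 (mod 2).
  s_4 = 0 + 1 + 1 + 0 + 0 + 0 + 1 + 1 = 4 ≡ 0 (mod 2).
s = (1, 1, 1, 0)^T — this equals column 14 of H (binary 1110), so error is at position 14.
Correct: flip bit 14 of r = 011110000001101 to get c = 011110000001111.


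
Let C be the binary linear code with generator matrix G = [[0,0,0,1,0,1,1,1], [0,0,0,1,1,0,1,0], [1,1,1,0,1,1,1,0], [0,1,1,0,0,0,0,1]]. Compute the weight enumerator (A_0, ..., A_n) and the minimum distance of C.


Weight distribution: A_0 = 1, A_2 = 1, A_3 = 4, A_4 = 3, A_5 = 4, A_6 = 3. Minimum distance d = 2.

Enumerate all 2^4 = 16 messages m ∈ F_2^4.
For each, compute codeword c = mG in F_2^8, then tally its weight.
  m = 0000 → c = 00000000, weight = 0.
  m = 1000 → c = 00010111, weight = 4.
  m = 0100 → c = 00011010, weight = 3.
  m = 1100 → c = 00001101, weight = 3.
  m = 0010 → c = 11101110, weight = 6.
  m = 1010 → c = 11111001, weight = 6.
  m = 0110 → c = 11110100, weight = 5.
  m = 1110 → c = 11100011, weight = 5.
  m = 0001 → c = 01100001, weight = 3.
  m = 1001 → c = 01110110, weight = 5.
  m = 0101 → c = 01111011, weight = 6.
  m = 1101 → c = 01101100, weight = 4.
  m = 0011 → c = 10001111, weight = 5.
  m = 1011 → c = 10011000, weight = 3.
  m = 0111 → c = 10010101, weight = 4.
  m = 1111 → c = 10000010, weight = 2.
Tally weights:
  weight 0: 1 codewords.
  weight 2: 1 codewords.
  weight 3: 4 codewords.
  weight 4: 3 codewords.
  weight 5: 4 codewords.
  weight 6: 3 codewords.
Minimum distance d = smallest w > 0 with A_w > 0 = 2.
Sanity: Σ A_w = 16 = 2^4 = 16 ✓.


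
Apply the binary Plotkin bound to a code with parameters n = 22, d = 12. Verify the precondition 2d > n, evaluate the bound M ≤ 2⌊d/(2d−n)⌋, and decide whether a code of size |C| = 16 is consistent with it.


Plotkin bound M ≤ 12; given |C| = 16 > bound (violated).

Check applicability: 2d = 24, n = 22.
2d − n = 2 > 0, so Plotkin applies.
Compute d/(2d−n) = 12/2 ≈ 6.0000.
⌊d/(2d−n)⌋ = 6.
Plotkin bound: M ≤ 2·6 = 12.
Given |C| = 16, check: VIOLATED.
This |C| is above the Plotkin bound, so no binary code with n = 22, d = 12 and 16 codewords exists.


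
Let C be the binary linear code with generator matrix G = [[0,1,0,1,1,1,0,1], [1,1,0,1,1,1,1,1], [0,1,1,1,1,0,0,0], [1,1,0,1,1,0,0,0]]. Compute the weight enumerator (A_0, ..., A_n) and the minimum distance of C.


Weight distribution: A_0 = 1, A_2 = 3, A_3 = 3, A_4 = 3, A_5 = 2, A_6 = 1, A_7 = 3. Minimum distance d = 2.

Enumerate all 2^4 = 16 messages m ∈ F_2^4.
For each, compute codeword c = mG in F_2^8, then tally its weight.
  m = 0000 → c = 00000000, weight = 0.
  m = 1000 → c = 01011101, weight = 5.
  m = 0100 → c = 11011111, weight = 7.
  m = 1100 → c = 10000010, weight = 2.
  m = 0010 → c = 01111000, weight = 4.
  m = 1010 → c = 00100101, weight = 3.
  m = 0110 → c = 10100111, weight = 5.
  m = 1110 → c = 11111010, weight = 6.
  m = 0001 → c = 11011000, weight = 4.
  m = 1001 → c = 10000101, weight = 3.
  m = 0101 → c = 00000111, weight = 3.
  m = 1101 → c = 01011010, weight = 4.
  m = 0011 → c = 10100000, weight = 2.
  m = 1011 → c = 11111101, weight = 7.
  m = 0111 → c = 01111111, weight = 7.
  m = 1111 → c = 00100010, weight = 2.
Tally weights:
  weight 0: 1 codewords.
  weight 2: 3 codewords.
  weight 3: 3 codewords.
  weight 4: 3 codewords.
  weight 5: 2 codewords.
  weight 6: 1 codewords.
  weight 7: 3 codewords.
Minimum distance d = smallest w > 0 with A_w > 0 = 2.
Sanity: Σ A_w = 16 = 2^4 = 16 ✓.


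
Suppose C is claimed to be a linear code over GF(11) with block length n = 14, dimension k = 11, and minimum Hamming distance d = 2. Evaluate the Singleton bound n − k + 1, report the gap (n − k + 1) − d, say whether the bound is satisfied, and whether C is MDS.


Singleton RHS = n − k + 1 = 4, slack = 2, bound satisfied, not MDS.

Singleton bound: d ≤ n − k + 1.
Here n = 14, k = 11, so n − k + 1 = 4.
Given d = 2, check d ≤ 4: YES.
Slack = (n − k + 1) − d = 2.
The code is NOT MDS (slack = 2 > 0).
Description: the claimed parameters are [14, 11, 2]_11; such a code would be non-MDS.


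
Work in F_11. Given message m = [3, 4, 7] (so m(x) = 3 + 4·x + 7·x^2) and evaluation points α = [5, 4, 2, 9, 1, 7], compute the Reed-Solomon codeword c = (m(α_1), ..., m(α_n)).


c = [0, 10, 6, 1, 3, 0]

Message polynomial: m(x) = 3 + 4·x + 7·x^2 (mod 11).
For each evaluation point α_i, compute m(α_i) mod 11:
  α_1 = 5: Horner steps 7 → 6 → 0, so m(5) = 0.
  α_2 = 4: Horner steps 7 → 10 → 10, so m(4) = 10.
  α_3 = 2: Horner steps 7 → 7 → 6, so m(2) = 6.
  α_4 = 9: Horner steps 7 → 1 → 1, so m(9) = 1.
  α_5 = 1: Horner steps 7 → 0 → 3, so m(1) = 3.
  α_6 = 7: Horner steps 7 → 9 → 0, so m(7) = 0.
Codeword c = [0, 10, 6, 1, 3, 0] ∈ F_11^6.


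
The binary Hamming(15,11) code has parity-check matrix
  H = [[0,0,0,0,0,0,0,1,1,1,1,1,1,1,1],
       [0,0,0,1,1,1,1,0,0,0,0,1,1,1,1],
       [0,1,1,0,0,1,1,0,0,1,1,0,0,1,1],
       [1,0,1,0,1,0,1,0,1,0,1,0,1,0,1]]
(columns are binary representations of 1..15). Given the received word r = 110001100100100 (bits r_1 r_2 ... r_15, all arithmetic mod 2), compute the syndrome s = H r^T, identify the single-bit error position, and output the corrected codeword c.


s = (0, 1, 0, 1)^T, error position = 5, corrected codeword c = 110011100100100

Compute s = H r^T mod 2 one row at a time:
  s_1 = 0 + 0 + 1 + 0 + 0 + 1 + 0 + 0 = 2 ≡ 0 (mod 2).
  s_2 = 0 + 0 + 1 + 1 + 0 + 1 + 0 + 0 = 3 ≡ 1 (mod 2).
  s_3 = 1 + 0 + 1 + 1 + 1 + 0 + 0 + 0 = 4 ≡ 0 (mod 2).
  s_4 = 1 + 0 + 0 + 1 + 0 + 0 + 1 + 0 = 3 ≡ 1 (mod 2).
s = (0, 1, 0, 1)^T — this equals column 5 of H (binary 0101), so error is at position 5.
Correct: flip bit 5 of r = 110001100100100 to get c = 110011100100100.


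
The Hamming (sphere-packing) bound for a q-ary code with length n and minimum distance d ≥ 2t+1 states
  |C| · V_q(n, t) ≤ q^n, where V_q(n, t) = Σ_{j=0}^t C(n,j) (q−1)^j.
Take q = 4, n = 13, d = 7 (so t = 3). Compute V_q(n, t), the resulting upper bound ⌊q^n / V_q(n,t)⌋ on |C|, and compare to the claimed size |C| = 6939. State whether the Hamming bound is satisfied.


V_q(n, t) = 8464, q^n = 67108864, Hamming bound = 7928, |C| = 6939 ≤ bound (satisfied).

Step 1: Compute V_q(n, t) = Σ_{j=0}^3 C(n, j) (q−1)^j.
  j = 0: C(13,0)·(3)^0 = 1·1 = 1.
  j = 1: C(13,1)·(3)^1 = 13·3 = 39.
  j = 2: C(13,2)·(3)^2 = 78·9 = 702.
  j = 3: C(13,3)·(3)^3 = 286·27 = 7722.
  V_q(n, t) = 1 + 39 + 702 + 7722 = 8464.
Step 2: q^n = 4^13 = 67108864.
Step 3: Hamming bound ⌊q^n / V_q(n,t)⌋ = ⌊67108864/8464⌋ = 7928.
Step 4: Compare |C| = 6939 to 7928: satisfied.
The claimed |C| lies below the Hamming bound.


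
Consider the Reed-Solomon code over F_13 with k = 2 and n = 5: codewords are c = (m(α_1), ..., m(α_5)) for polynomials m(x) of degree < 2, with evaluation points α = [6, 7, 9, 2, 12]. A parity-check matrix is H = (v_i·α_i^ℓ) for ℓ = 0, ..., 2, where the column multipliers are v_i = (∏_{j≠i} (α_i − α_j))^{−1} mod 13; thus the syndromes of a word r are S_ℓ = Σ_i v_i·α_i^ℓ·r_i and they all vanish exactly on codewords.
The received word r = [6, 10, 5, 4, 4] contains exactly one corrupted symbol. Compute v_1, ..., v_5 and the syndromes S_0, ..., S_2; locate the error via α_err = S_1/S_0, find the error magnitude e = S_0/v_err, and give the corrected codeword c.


S = (3, 6, 12), error at position 4, error magnitude e = 1, c = [6, 10, 5, 3, 4].

Step 1: column multipliers v_i = (∏_{j≠i}(α_i − α_j))^{−1} mod 13.
  i = 1 (α = 6): (6−7)(6−9)(6−2)(6−12) = (−1)·(−3)·4·(−6) = −72 ≡ 6, so v_1 = 6^{−1} = 11 (mod 13).
  i = 2 (α = 7): (7−6)(7−9)(7−2)(7−12) = 1·(−2)·5·(−5) = 50 ≡ 11, so v_2 = 11^{−1} = 6 (mod 13).
  i = 3 (α = 9): (9−6)(9−7)(9−2)(9−12) = 3·2·7·(−3) = −126 ≡ 4, so v_3 = 4^{−1} = 10 (mod 13).
  i = 4 (α = 2): (2−6)(2−7)(2−9)(2−12) = (−4)·(−5)·(−7)·(−10) = 1400 ≡ 9, so v_4 = 9^{−1} = 3 (mod 13).
  i = 5 (α = 12): (12−6)(12−7)(12−9)(12−2) = 6·5·3·10 = 900 ≡ 3, so v_5 = 3^{−1} = 9 (mod 13).
  v = [11, 6, 10, 3, 9].
Step 2: syndromes of r = [6, 10, 5, 4, 4] (all sums mod 13).
  S_0 = Σ v_i r_i = 11·6 + 6·10 + 10·5 + 3·4 + 9·4 = 224 ≡ 3.
  S_1 = Σ v_i α_i r_i = 11·6·6 + 6·7·10 + 10·9·5 + 3·2·4 + 9·12·4 = 1722 ≡ 6.
  α_i^2 mod 13 = [10, 10, 3, 4, 1].
  S_2 = Σ v_i α_i^2 r_i = 11·10·6 + 6·10·10 + 10·3·5 + 3·4·4 + 9·1·4 = 1494 ≡ 12.
  S = (3, 6, 12) ≠ 0, so r is not a codeword (an error is present).
Step 3: locate the error. For a single error e at position i, S_ℓ = v_i·e·α_i^ℓ, so α_err = S_1/S_0.
  S_0^{−1} = 3^{−1} = 9 (mod 13), so α_err = 6·9 = 54 ≡ 2 = α_4. Error position i = 4.
  Consistency check: S_2/S_1 = 12·11 = 132 ≡ 2 = α_err ✓ (single-error assumption holds).
Step 4: error magnitude e = S_0/v_4 = S_0·∏_{j≠4}(α_4 − α_j) = 3·9 = 27 ≡ 1 (mod 13).
Step 5: correct position 4: c_4 = r_4 − e = 4 − 1 ≡ 3 (mod 13). Hence c = [6, 10, 5, 3, 4].
  Check: interpolating c through the α_i gives m(x) = 8 + 4·x (degree < 2) with m(α_i) = c_i for every i, so c is indeed a codeword.


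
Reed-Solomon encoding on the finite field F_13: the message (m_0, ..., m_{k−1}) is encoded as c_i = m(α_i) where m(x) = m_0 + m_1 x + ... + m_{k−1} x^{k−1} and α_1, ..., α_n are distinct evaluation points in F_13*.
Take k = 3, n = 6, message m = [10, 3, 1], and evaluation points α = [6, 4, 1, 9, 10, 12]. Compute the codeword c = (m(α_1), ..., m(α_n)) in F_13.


c = [12, 12, 1, 1, 10, 8]

Message polynomial: m(x) = 10 + 3·x + 1·x^2 (mod 13).
For each evaluation point α_i, compute m(α_i) mod 13:
  α_1 = 6: Horner steps 1 → 9 → 12, so m(6) = 12.
  α_2 = 4: Horner steps 1 → 7 → 12, so m(4) = 12.
  α_3 = 1: Horner steps 1 → 4 → 1, so m(1) = 1.
  α_4 = 9: Horner steps 1 → 12 → 1, so m(9) = 1.
  α_5 = 10: Horner steps 1 → 0 → 10, so m(10) = 10.
  α_6 = 12: Horner steps 1 → 2 → 8, so m(12) = 8.
Codeword c = [12, 12, 1, 1, 10, 8] ∈ F_13^6.


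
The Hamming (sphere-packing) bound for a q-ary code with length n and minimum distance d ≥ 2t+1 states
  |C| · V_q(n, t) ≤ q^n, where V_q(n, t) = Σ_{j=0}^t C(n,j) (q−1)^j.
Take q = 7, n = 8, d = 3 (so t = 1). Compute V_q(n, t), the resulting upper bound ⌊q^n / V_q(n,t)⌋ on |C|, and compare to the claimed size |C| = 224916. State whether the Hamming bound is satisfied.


V_q(n, t) = 49, q^n = 5764801, Hamming bound = 117649, |C| = 224916 > bound (violated).

Step 1: Compute V_q(n, t) = Σ_{j=0}^1 C(n, j) (q−1)^j.
  j = 0: C(8,0)·(6)^0 = 1·1 = 1.
  j = 1: C(8,1)·(6)^1 = 8·6 = 48.
  V_q(n, t) = 1 + 48 = 49.
Step 2: q^n = 7^8 = 5764801.
Step 3: Hamming bound ⌊q^n / V_q(n,t)⌋ = ⌊5764801/49⌋ = 117649.
Step 4: Compare |C| = 224916 to 117649: violated.
The claimed |C| lies above the Hamming bound, so no 7-ary code of length 8 with d ≥ 3 can have 224916 codewords.


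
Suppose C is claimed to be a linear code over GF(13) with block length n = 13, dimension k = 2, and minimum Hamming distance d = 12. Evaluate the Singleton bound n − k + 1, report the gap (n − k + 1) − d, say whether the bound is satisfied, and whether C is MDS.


Singleton RHS = n − k + 1 = 12, slack = 0, bound satisfied, MDS.

Singleton bound: d ≤ n − k + 1.
Here n = 13, k = 2, so n − k + 1 = 12.
Given d = 12, check d ≤ 12: YES.
Slack = (n − k + 1) − d = 0.
The code is MDS (slack = 0).
Description: the claimed parameters are [13, 2, 12]_13; such a code would be MDS (meets Singleton bound).


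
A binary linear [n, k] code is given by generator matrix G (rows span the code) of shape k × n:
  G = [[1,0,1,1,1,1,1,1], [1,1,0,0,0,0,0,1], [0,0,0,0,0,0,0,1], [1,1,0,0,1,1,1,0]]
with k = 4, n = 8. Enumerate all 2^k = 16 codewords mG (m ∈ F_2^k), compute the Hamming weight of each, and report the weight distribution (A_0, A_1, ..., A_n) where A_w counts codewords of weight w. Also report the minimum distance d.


Weight distribution: A_0 = 1, A_1 = 1, A_2 = 1, A_3 = 4, A_4 = 3, A_5 = 1, A_6 = 3, A_7 = 2. Minimum distance d = 1.

Enumerate all 2^4 = 16 messages m ∈ F_2^4.
For each, compute codeword c = mG in F_2^8, then tally its weight.
  m = 0000 → c = 00000000, weight = 0.
  m = 1000 → c = 10111111, weight = 7.
  m = 0100 → c = 11000001, weight = 3.
  m = 1100 → c = 01111110, weight = 6.
  m = 0010 → c = 00000001, weight = 1.
  m = 1010 → c = 10111110, weight = 6.
  m = 0110 → c = 11000000, weight = 2.
  m = 1110 → c = 01111111, weight = 7.
  m = 0001 → c = 11001110, weight = 5.
  m = 1001 → c = 01110001, weight = 4.
  m = 0101 → c = 00001111, weight = 4.
  m = 1101 → c = 10110000, weight = 3.
  m = 0011 → c = 11001111, weight = 6.
  m = 1011 → c = 01110000, weight = 3.
  m = 0111 → c = 00001110, weight = 3.
  m = 1111 → c = 10110001, weight = 4.
Tally weights:
  weight 0: 1 codewords.
  weight 1: 1 codewords.
  weight 2: 1 codewords.
  weight 3: 4 codewords.
  weight 4: 3 codewords.
  weight 5: 1 codewords.
  weight 6: 3 codewords.
  weight 7: 2 codewords.
Minimum distance d = smallest w > 0 with A_w > 0 = 1.
Sanity: Σ A_w = 16 = 2^4 = 16 ✓.


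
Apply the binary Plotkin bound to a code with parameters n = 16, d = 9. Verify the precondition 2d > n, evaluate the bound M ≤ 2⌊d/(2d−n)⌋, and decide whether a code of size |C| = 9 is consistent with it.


Plotkin bound M ≤ 8; given |C| = 9 > bound (violated).

Check applicability: 2d = 18, n = 16.
2d − n = 2 > 0, so Plotkin applies.
Compute d/(2d−n) = 9/2 ≈ 4.5000.
⌊d/(2d−n)⌋ = 4.
Plotkin bound: M ≤ 2·4 = 8.
Given |C| = 9, check: VIOLATED.
This |C| is above the Plotkin bound, so no binary code with n = 16, d = 9 and 9 codewords exists.


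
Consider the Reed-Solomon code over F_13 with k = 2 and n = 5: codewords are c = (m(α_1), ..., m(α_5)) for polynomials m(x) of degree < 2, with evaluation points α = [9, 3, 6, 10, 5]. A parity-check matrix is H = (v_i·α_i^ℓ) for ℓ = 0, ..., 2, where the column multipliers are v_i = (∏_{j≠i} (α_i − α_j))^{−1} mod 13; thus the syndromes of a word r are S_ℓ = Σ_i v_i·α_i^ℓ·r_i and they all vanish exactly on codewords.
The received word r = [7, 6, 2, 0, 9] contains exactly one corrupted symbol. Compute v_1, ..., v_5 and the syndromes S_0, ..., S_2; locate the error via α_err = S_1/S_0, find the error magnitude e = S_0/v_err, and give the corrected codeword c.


S = (7, 8, 11), error at position 2, error magnitude e = 9, c = [7, 10, 2, 0, 9].

Step 1: column multipliers v_i = (∏_{j≠i}(α_i − α_j))^{−1} mod 13.
  i = 1 (α = 9): (9−3)(9−6)(9−10)(9−5) = 6·3·(−1)·4 = −72 ≡ 6, so v_1 = 6^{−1} = 11 (mod 13).
  i = 2 (α = 3): (3−9)(3−6)(3−10)(3−5) = (−6)·(−3)·(−7)·(−2) = 252 ≡ 5, so v_2 = 5^{−1} = 8 (mod 13).
  i = 3 (α = 6): (6−9)(6−3)(6−10)(6−5) = (−3)·3·(−4)·1 = 36 ≡ 10, so v_3 = 10^{−1} = 4 (mod 13).
  i = 4 (α = 10): (10−9)(10−3)(10−6)(10−5) = 1·7·4·5 = 140 ≡ 10, so v_4 = 10^{−1} = 4 (mod 13).
  i = 5 (α = 5): (5−9)(5−3)(5−6)(5−10) = (−4)·2·(−1)·(−5) = −40 ≡ 12, so v_5 = 12^{−1} = 12 (mod 13).
  v = [11, 8, 4, 4, 12].
Step 2: syndromes of r = [7, 6, 2, 0, 9] (all sums mod 13).
  S_0 = Σ v_i r_i = 11·7 + 8·6 + 4·2 + 4·0 + 12·9 = 241 ≡ 7.
  S_1 = Σ v_i α_i r_i = 11·9·7 + 8·3·6 + 4·6·2 + 4·10·0 + 12·5·9 = 1425 ≡ 8.
  α_i^2 mod 13 = [3, 9, 10, 9, 12].
  S_2 = Σ v_i α_i^2 r_i = 11·3·7 + 8·9·6 + 4·10·2 + 4·9·0 + 12·12·9 = 2039 ≡ 11.
  S = (7, 8, 11) ≠ 0, so r is not a codeword (an error is present).
Step 3: locate the error. For a single error e at position i, S_ℓ = v_i·e·α_i^ℓ, so α_err = S_1/S_0.
  S_0^{−1} = 7^{−1} = 2 (mod 13), so α_err = 8·2 = 16 ≡ 3 = α_2. Error position i = 2.
  Consistency check: S_2/S_1 = 11·5 = 55 ≡ 3 = α_err ✓ (single-error assumption holds).
Step 4: error magnitude e = S_0/v_2 = S_0·∏_{j≠2}(α_2 − α_j) = 7·5 = 35 ≡ 9 (mod 13).
Step 5: correct position 2: c_2 = r_2 − e = 6 − 9 ≡ 10 (mod 13). Hence c = [7, 10, 2, 0, 9].
  Check: interpolating c through the α_i gives m(x) = 5 + 6·x (degree < 2) with m(α_i) = c_i for every i, so c is indeed a codeword.


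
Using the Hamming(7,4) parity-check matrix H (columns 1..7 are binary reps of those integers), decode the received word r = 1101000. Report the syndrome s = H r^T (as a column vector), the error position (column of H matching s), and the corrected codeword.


s = (1, 1, 1)^T, error position = 7, corrected codeword c = 1101001

Compute s = H r^T mod 2 one row at a time:
  s_1 = 1 + 0 + 0 + 0 = 1 ≡ 1 (mod 2).
  s_2 = 1 + 0 + 0 + 0 = 1 ≡ 1 (mod 2).
  s_3 = 1 + 0 + 0 + 0 = 1 ≡ 1 (mod 2).
s = (1, 1, 1)^T — this equals column 7 of H (binary 111), so error is at position 7.
Correct: flip bit 7 of r = 1101000 to get c = 1101001.


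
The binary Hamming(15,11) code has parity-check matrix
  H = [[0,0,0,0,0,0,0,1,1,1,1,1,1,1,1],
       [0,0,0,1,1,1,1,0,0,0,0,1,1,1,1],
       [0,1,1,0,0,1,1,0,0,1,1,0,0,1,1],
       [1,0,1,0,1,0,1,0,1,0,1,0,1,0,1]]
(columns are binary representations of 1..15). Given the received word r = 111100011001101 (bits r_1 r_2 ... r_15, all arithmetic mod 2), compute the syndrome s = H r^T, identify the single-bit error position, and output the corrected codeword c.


s = (1, 0, 1, 1)^T, error position = 11, corrected codeword c = 111100011011101

Compute s = H r^T mod 2 one row at a time:
  s_1 = 1 + 1 + 0 + 0 + 1 + 1 + 0 + 1 = 5 ≡ 1 (mod 2).
  s_2 = 1 + 0 + 0 + 0 + 1 + 1 + 0 + 1 = 4 ≡ 0 (mod 2).
  s_3 = 1 + 1 + 0 + 0 + 0 + 0 + 0 + 1 = 3 ≡ 1 (mod 2).
  s_4 = 1 + 1 + 0 + 0 + 1 + 0 + 1 + 1 = 5 ≡ 1 (mod 2).
s = (1, 0, 1, 1)^T — this equals column 11 of H (binary 1011), so error is at position 11.
Correct: flip bit 11 of r = 111100011001101 to get c = 111100011011101.
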